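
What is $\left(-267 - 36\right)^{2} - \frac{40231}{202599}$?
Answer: $\frac{18600371360}{202599} \approx 91809.0$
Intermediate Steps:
$\left(-267 - 36\right)^{2} - \frac{40231}{202599} = \left(-303\right)^{2} - 40231 \cdot \frac{1}{202599} = 91809 - \frac{40231}{202599} = \frac{18600371360}{202599}$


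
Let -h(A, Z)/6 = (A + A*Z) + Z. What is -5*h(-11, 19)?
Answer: -6030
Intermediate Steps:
h(A, Z) = -6*A - 6*Z - 6*A*Z (h(A, Z) = -6*((A + A*Z) + Z) = -6*(A + Z + A*Z) = -6*A - 6*Z - 6*A*Z)
-5*h(-11, 19) = -5*(-6*(-11) - 6*19 - 6*(-11)*19) = -5*(66 - 114 + 1254) = -5*1206 = -6030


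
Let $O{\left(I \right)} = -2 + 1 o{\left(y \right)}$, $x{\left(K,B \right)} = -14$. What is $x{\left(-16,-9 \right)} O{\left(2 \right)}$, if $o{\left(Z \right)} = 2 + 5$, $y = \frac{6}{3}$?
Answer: $-70$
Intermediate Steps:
$y = 2$ ($y = 6 \cdot \frac{1}{3} = 2$)
$o{\left(Z \right)} = 7$
$O{\left(I \right)} = 5$ ($O{\left(I \right)} = -2 + 1 \cdot 7 = -2 + 7 = 5$)
$x{\left(-16,-9 \right)} O{\left(2 \right)} = \left(-14\right) 5 = -70$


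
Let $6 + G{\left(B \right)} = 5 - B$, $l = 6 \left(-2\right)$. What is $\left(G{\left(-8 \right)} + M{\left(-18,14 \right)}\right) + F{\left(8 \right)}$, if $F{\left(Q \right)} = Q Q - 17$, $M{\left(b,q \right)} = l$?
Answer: $42$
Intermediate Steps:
$l = -12$
$M{\left(b,q \right)} = -12$
$F{\left(Q \right)} = -17 + Q^{2}$ ($F{\left(Q \right)} = Q^{2} - 17 = -17 + Q^{2}$)
$G{\left(B \right)} = -1 - B$ ($G{\left(B \right)} = -6 - \left(-5 + B\right) = -1 - B$)
$\left(G{\left(-8 \right)} + M{\left(-18,14 \right)}\right) + F{\left(8 \right)} = \left(\left(-1 - -8\right) - 12\right) - \left(17 - 8^{2}\right) = \left(\left(-1 + 8\right) - 12\right) + \left(-17 + 64\right) = \left(7 - 12\right) + 47 = -5 + 47 = 42$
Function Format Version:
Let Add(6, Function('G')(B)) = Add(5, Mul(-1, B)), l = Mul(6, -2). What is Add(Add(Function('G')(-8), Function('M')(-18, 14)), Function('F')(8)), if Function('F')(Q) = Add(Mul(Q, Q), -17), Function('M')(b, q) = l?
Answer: 42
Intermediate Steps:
l = -12
Function('M')(b, q) = -12
Function('F')(Q) = Add(-17, Pow(Q, 2)) (Function('F')(Q) = Add(Pow(Q, 2), -17) = Add(-17, Pow(Q, 2)))
Function('G')(B) = Add(-1, Mul(-1, B)) (Function('G')(B) = Add(-6, Add(5, Mul(-1, B))) = Add(-1, Mul(-1, B)))
Add(Add(Function('G')(-8), Function('M')(-18, 14)), Function('F')(8)) = Add(Add(Add(-1, Mul(-1, -8)), -12), Add(-17, Pow(8, 2))) = Add(Add(Add(-1, 8), -12), Add(-17, 64)) = Add(Add(7, -12), 47) = Add(-5, 47) = 42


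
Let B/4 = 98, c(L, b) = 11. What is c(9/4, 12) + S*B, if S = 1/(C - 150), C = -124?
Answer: 1311/137 ≈ 9.5693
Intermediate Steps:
B = 392 (B = 4*98 = 392)
S = -1/274 (S = 1/(-124 - 150) = 1/(-274) = -1/274 ≈ -0.0036496)
c(9/4, 12) + S*B = 11 - 1/274*392 = 11 - 196/137 = 1311/137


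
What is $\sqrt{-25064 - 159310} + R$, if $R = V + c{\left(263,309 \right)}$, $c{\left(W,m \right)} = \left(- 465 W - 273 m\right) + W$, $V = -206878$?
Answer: $-413267 + 3 i \sqrt{20486} \approx -4.1327 \cdot 10^{5} + 429.39 i$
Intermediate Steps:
$c{\left(W,m \right)} = - 464 W - 273 m$
$R = -413267$ ($R = -206878 - 206389 = -413267$)
$\sqrt{-25064 - 159310} + R = \sqrt{-25064 - 159310} - 413267 = \sqrt{-184374} - 413267 = 3 i \sqrt{20486} - 413267 = -413267 + 3 i \sqrt{20486}$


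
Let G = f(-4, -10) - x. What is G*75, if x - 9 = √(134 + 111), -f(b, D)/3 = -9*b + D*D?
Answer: -31275 - 525*√5 ≈ -32449.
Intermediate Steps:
f(b, D) = -3*D² + 27*b (f(b, D) = -3*(-9*b + D*D) = -3*(-9*b + D²) = -3*(D² - 9*b) = -3*D² + 27*b)
x = 9 + 7*√5 (x = 9 + √(134 + 111) = 9 + √245 = 9 + 7*√5 ≈ 24.652)
G = -417 - 7*√5 (G = (-3*(-10)² + 27*(-4)) - (9 + 7*√5) = (-3*100 - 108) + (-9 - 7*√5) = (-300 - 108) + (-9 - 7*√5) = -408 + (-9 - 7*√5) = -417 - 7*√5 ≈ -432.65)
G*75 = (-417 - 7*√5)*75 = -31275 - 525*√5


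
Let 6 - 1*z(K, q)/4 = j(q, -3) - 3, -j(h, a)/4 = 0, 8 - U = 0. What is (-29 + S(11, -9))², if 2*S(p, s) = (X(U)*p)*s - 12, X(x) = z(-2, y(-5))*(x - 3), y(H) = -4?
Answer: 80013025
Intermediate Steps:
U = 8 (U = 8 - 1*0 = 8 + 0 = 8)
j(h, a) = 0 (j(h, a) = -4*0 = 0)
z(K, q) = 36 (z(K, q) = 24 - 4*(0 - 3) = 24 - 4*(-3) = 24 + 12 = 36)
X(x) = -108 + 36*x (X(x) = 36*(x - 3) = 36*(-3 + x) = -108 + 36*x)
S(p, s) = -6 + 90*p*s (S(p, s) = (((-108 + 36*8)*p)*s - 12)/2 = (((-108 + 288)*p)*s - 12)/2 = ((180*p)*s - 12)/2 = (180*p*s - 12)/2 = (-12 + 180*p*s)/2 = -6 + 90*p*s)
(-29 + S(11, -9))² = (-29 + (-6 + 90*11*(-9)))² = (-29 + (-6 - 8910))² = (-29 - 8916)² = (-8945)² = 80013025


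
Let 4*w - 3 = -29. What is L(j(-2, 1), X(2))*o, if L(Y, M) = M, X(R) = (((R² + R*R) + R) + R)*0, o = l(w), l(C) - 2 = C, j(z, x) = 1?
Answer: 0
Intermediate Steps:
w = -13/2 (w = ¾ + (¼)*(-29) = ¾ - 29/4 = -13/2 ≈ -6.5000)
l(C) = 2 + C
o = -9/2 (o = 2 - 13/2 = -9/2 ≈ -4.5000)
X(R) = 0 (X(R) = (((R² + R²) + R) + R)*0 = ((2*R² + R) + R)*0 = ((R + 2*R²) + R)*0 = (2*R + 2*R²)*0 = 0)
L(j(-2, 1), X(2))*o = 0*(-9/2) = 0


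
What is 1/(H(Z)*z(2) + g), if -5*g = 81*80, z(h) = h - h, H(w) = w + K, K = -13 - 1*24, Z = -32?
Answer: -1/1296 ≈ -0.00077160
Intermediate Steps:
K = -37 (K = -13 - 24 = -37)
H(w) = -37 + w (H(w) = w - 37 = -37 + w)
z(h) = 0
g = -1296 (g = -81*80/5 = -1/5*6480 = -1296)
1/(H(Z)*z(2) + g) = 1/((-37 - 32)*0 - 1296) = 1/(-69*0 - 1296) = 1/(0 - 1296) = 1/(-1296) = -1/1296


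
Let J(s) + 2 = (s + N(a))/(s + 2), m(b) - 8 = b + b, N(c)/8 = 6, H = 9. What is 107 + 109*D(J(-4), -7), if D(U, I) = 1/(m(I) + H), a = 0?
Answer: 430/3 ≈ 143.33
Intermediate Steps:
N(c) = 48 (N(c) = 8*6 = 48)
m(b) = 8 + 2*b (m(b) = 8 + (b + b) = 8 + 2*b)
J(s) = -2 + (48 + s)/(2 + s) (J(s) = -2 + (s + 48)/(s + 2) = -2 + (48 + s)/(2 + s))
D(U, I) = 1/(17 + 2*I) (D(U, I) = 1/((8 + 2*I) + 9) = 1/(17 + 2*I))
107 + 109*D(J(-4), -7) = 107 + 109/(17 + 2*(-7)) = 107 + 109/(17 - 14) = 107 + 109/3 = 430/3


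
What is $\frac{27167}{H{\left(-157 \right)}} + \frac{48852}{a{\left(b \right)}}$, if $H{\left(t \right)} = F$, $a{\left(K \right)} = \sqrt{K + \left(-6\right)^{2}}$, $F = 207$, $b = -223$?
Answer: $\frac{27167}{207} - \frac{48852 i \sqrt{187}}{187} \approx 131.24 - 3572.4 i$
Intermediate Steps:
$a{\left(K \right)} = \sqrt{36 + K}$ ($a{\left(K \right)} = \sqrt{K + 36} = \sqrt{36 + K}$)
$H{\left(t \right)} = 207$
$\frac{27167}{H{\left(-157 \right)}} + \frac{48852}{a{\left(b \right)}} = \frac{27167}{207} + \frac{48852}{\sqrt{36 - 223}} = 27167 \cdot \frac{1}{207} + \frac{48852}{\sqrt{-187}} = \frac{27167}{207} + \frac{48852}{i \sqrt{187}} = \frac{27167}{207} + 48852 \left(- \frac{i \sqrt{187}}{187}\right) = \frac{27167}{207} - \frac{48852 i \sqrt{187}}{187}$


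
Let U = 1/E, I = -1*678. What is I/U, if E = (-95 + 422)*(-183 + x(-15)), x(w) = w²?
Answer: -9311652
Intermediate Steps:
I = -678
E = 13734 (E = (-95 + 422)*(-183 + (-15)²) = 327*(-183 + 225) = 327*42 = 13734)
U = 1/13734 ≈ 7.2812e-5
I/U = -678/1/13734 = -678*13734 = -9311652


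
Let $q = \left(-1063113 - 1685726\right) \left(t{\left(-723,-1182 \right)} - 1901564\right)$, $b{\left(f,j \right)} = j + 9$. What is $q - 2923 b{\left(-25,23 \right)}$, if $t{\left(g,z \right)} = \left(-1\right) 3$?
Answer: $5227101437177$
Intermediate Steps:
$b{\left(f,j \right)} = 9 + j$
$t{\left(g,z \right)} = -3$
$q = 5227101530713$ ($q = \left(-1063113 - 1685726\right) \left(-3 - 1901564\right) = \left(-2748839\right) \left(-1901567\right) = 5227101530713$)
$q - 2923 b{\left(-25,23 \right)} = 5227101530713 - 2923 \left(9 + 23\right) = 5227101530713 - 2923 \cdot 32 = 5227101530713 - 93536 = 5227101437177$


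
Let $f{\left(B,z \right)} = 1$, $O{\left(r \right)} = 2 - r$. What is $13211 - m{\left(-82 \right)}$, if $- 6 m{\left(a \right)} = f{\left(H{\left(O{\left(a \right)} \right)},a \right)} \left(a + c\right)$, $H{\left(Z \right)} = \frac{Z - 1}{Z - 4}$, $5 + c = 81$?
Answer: $13210$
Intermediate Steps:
$c = 76$ ($c = -5 + 81 = 76$)
$H{\left(Z \right)} = \frac{-1 + Z}{-4 + Z}$
$m{\left(a \right)} = - \frac{38}{3} - \frac{a}{6}$ ($m{\left(a \right)} = - \frac{1 \left(a + 76\right)}{6} = - \frac{1 \left(76 + a\right)}{6} = - \frac{76 + a}{6} = - \frac{38}{3} - \frac{a}{6}$)
$13211 - m{\left(-82 \right)} = 13211 - \left(- \frac{38}{3} - - \frac{41}{3}\right) = 13211 - \left(- \frac{38}{3} + \frac{41}{3}\right) = 13211 - 1 = 13210$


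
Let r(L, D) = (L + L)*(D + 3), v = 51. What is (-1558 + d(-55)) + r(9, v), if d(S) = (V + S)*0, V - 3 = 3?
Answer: -586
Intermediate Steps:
V = 6 (V = 3 + 3 = 6)
d(S) = 0 (d(S) = (6 + S)*0 = 0)
r(L, D) = 2*L*(3 + D) (r(L, D) = (2*L)*(3 + D) = 2*L*(3 + D))
(-1558 + d(-55)) + r(9, v) = (-1558 + 0) + 2*9*(3 + 51) = -1558 + 2*9*54 = -1558 + 972 = -586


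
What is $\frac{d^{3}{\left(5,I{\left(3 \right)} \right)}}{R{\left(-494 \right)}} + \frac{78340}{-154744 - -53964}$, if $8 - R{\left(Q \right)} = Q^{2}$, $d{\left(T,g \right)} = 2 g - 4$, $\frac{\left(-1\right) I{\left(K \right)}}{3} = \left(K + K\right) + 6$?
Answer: $\frac{314035597}{307414273} \approx 1.0215$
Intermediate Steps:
$I{\left(K \right)} = -18 - 6 K$ ($I{\left(K \right)} = - 3 \left(\left(K + K\right) + 6\right) = - 3 \left(2 K + 6\right) = - 3 \left(6 + 2 K\right) = -18 - 6 K$)
$d{\left(T,g \right)} = -4 + 2 g$
$R{\left(Q \right)} = 8 - Q^{2}$
$\frac{d^{3}{\left(5,I{\left(3 \right)} \right)}}{R{\left(-494 \right)}} + \frac{78340}{-154744 - -53964} = \frac{\left(-4 + 2 \left(-18 - 18\right)\right)^{3}}{8 - \left(-494\right)^{2}} + \frac{78340}{-154744 - -53964} = \frac{\left(-4 + 2 \left(-18 - 18\right)\right)^{3}}{8 - 244036} + \frac{78340}{-154744 + 53964} = \frac{\left(-4 + 2 \left(-36\right)\right)^{3}}{8 - 244036} + \frac{78340}{-100780} = \frac{\left(-4 - 72\right)^{3}}{-244028} + 78340 \left(- \frac{1}{100780}\right) = \left(-76\right)^{3} \left(- \frac{1}{244028}\right) - \frac{3917}{5039} = \left(-438976\right) \left(- \frac{1}{244028}\right) - \frac{3917}{5039} = \frac{109744}{61007} - \frac{3917}{5039} = \frac{314035597}{307414273}$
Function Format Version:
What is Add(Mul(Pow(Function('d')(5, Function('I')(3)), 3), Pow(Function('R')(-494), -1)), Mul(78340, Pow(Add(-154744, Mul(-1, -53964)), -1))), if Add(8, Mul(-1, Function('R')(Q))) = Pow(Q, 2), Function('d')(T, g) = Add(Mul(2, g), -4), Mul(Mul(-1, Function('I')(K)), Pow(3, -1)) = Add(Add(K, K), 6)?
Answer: Rational(314035597, 307414273) ≈ 1.0215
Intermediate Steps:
Function('I')(K) = Add(-18, Mul(-6, K)) (Function('I')(K) = Mul(-3, Add(Add(K, K), 6)) = Mul(-3, Add(Mul(2, K), 6)) = Mul(-3, Add(6, Mul(2, K))) = Add(-18, Mul(-6, K)))
Function('d')(T, g) = Add(-4, Mul(2, g))
Function('R')(Q) = Add(8, Mul(-1, Pow(Q, 2)))
Add(Mul(Pow(Function('d')(5, Function('I')(3)), 3), Pow(Function('R')(-494), -1)), Mul(78340, Pow(Add(-154744, Mul(-1, -53964)), -1))) = Add(Mul(Pow(Add(-4, Mul(2, Add(-18, Mul(-6, 3)))), 3), Pow(Add(8, Mul(-1, Pow(-494, 2))), -1)), Mul(78340, Pow(Add(-154744, Mul(-1, -53964)), -1))) = Add(Mul(Pow(Add(-4, Mul(2, Add(-18, -18))), 3), Pow(Add(8, Mul(-1, 244036)), -1)), Mul(78340, Pow(Add(-154744, 53964), -1))) = Add(Mul(Pow(Add(-4, Mul(2, -36)), 3), Pow(Add(8, -244036), -1)), Mul(78340, Pow(-100780, -1))) = Add(Mul(Pow(Add(-4, -72), 3), Pow(-244028, -1)), Mul(78340, Rational(-1, 100780))) = Add(Mul(Pow(-76, 3), Rational(-1, 244028)), Rational(-3917, 5039)) = Add(Mul(-438976, Rational(-1, 244028)), Rational(-3917, 5039)) = Add(Rational(109744, 61007), Rational(-3917, 5039)) = Rational(314035597, 307414273)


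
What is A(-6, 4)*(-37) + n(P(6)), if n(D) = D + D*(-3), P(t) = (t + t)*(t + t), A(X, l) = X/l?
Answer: -465/2 ≈ -232.50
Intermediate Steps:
P(t) = 4*t² (P(t) = (2*t)*(2*t) = 4*t²)
n(D) = -2*D (n(D) = D - 3*D = -2*D)
A(-6, 4)*(-37) + n(P(6)) = -6/4*(-37) - 8*6² = -6*¼*(-37) - 8*36 = -3/2*(-37) - 2*144 = 111/2 - 288 = -465/2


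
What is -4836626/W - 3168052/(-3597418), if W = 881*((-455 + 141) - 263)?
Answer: 9504901740596/914350336933 ≈ 10.395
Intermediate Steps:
W = -508337 (W = 881*(-314 - 263) = 881*(-577) = -508337)
-4836626/W - 3168052/(-3597418) = -4836626/(-508337) - 3168052/(-3597418) = -4836626*(-1/508337) - 3168052*(-1/3597418) = 4836626/508337 + 1584026/1798709 = 9504901740596/914350336933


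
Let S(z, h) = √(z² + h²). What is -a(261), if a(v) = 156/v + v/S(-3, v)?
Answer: -52/87 - 87*√7570/7570 ≈ -1.5976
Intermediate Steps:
S(z, h) = √(h² + z²)
a(v) = 156/v + v/√(9 + v²) (a(v) = 156/v + v/(√(v² + (-3)²)) = 156/v + v/(√(v² + 9)) = 156/v + v/(√(9 + v²)) = 156/v + v/√(9 + v²))
-a(261) = -(156/261 + 261/√(9 + 261²)) = -(156*(1/261) + 261/√(9 + 68121)) = -(52/87 + 261/√68130) = -(52/87 + 261*(√7570/22710)) = -(52/87 + 87*√7570/7570) = -52/87 - 87*√7570/7570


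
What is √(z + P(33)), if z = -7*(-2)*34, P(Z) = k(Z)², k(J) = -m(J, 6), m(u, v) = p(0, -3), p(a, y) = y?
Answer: √485 ≈ 22.023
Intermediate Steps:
m(u, v) = -3
k(J) = 3 (k(J) = -1*(-3) = 3)
P(Z) = 9 (P(Z) = 3² = 9)
z = 476 (z = 14*34 = 476)
√(z + P(33)) = √(476 + 9) = √485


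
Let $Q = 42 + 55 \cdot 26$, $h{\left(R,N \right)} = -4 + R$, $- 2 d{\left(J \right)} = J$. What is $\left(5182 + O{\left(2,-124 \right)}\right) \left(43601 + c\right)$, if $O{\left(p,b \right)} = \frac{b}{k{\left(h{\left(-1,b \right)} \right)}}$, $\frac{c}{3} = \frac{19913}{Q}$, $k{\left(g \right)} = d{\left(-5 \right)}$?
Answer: $\frac{824268713541}{3680} \approx 2.2399 \cdot 10^{8}$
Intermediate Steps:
$d{\left(J \right)} = - \frac{J}{2}$
$Q = 1472$ ($Q = 42 + 1430 = 1472$)
$k{\left(g \right)} = \frac{5}{2}$ ($k{\left(g \right)} = \left(- \frac{1}{2}\right) \left(-5\right) = \frac{5}{2}$)
$c = \frac{59739}{1472}$ ($c = 3 \cdot \frac{19913}{1472} = \frac{59739}{1472} \approx 40.584$)
$O{\left(p,b \right)} = \frac{2 b}{5}$ ($O{\left(p,b \right)} = \frac{b}{\frac{5}{2}} = b \frac{2}{5} = \frac{2 b}{5}$)
$\left(5182 + O{\left(2,-124 \right)}\right) \left(43601 + c\right) = \left(5182 + \frac{2}{5} \left(-124\right)\right) \left(43601 + \frac{59739}{1472}\right) = \left(5182 - \frac{248}{5}\right) \frac{64240411}{1472} = \frac{25662}{5} \cdot \frac{64240411}{1472} = \frac{824268713541}{3680}$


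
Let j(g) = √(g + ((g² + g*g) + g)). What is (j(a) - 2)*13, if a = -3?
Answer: -26 + 26*√3 ≈ 19.033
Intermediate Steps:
j(g) = √(2*g + 2*g²) (j(g) = √(g + ((g² + g²) + g)) = √(g + (2*g² + g)) = √(g + (g + 2*g²)) = √(2*g + 2*g²))
(j(a) - 2)*13 = (√2*√(-3*(1 - 3)) - 2)*13 = (√2*√(-3*(-2)) - 2)*13 = (√2*√6 - 2)*13 = (2*√3 - 2)*13 = (-2 + 2*√3)*13 = -26 + 26*√3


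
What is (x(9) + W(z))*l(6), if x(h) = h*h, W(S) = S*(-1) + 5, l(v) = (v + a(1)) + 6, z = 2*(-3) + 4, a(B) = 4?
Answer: 1408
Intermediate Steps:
z = -2 (z = -6 + 4 = -2)
l(v) = 10 + v (l(v) = (v + 4) + 6 = (4 + v) + 6 = 10 + v)
W(S) = 5 - S (W(S) = -S + 5 = 5 - S)
x(h) = h²
(x(9) + W(z))*l(6) = (9² + (5 - 1*(-2)))*(10 + 6) = (81 + (5 + 2))*16 = (81 + 7)*16 = 88*16 = 1408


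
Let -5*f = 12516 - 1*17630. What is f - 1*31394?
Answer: -151856/5 ≈ -30371.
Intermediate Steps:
f = 5114/5 (f = -(12516 - 1*17630)/5 = -(12516 - 17630)/5 = -1/5*(-5114) = 5114/5 ≈ 1022.8)
f - 1*31394 = 5114/5 - 1*31394 = 5114/5 - 31394 = -151856/5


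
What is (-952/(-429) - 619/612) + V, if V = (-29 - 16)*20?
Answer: -78658709/87516 ≈ -898.79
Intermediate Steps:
V = -900 (V = -45*20 = -900)
(-952/(-429) - 619/612) + V = (-952/(-429) - 619/612) - 900 = (-952*(-1/429) - 619*1/612) - 900 = (952/429 - 619/612) - 900 = 105691/87516 - 900 = -78658709/87516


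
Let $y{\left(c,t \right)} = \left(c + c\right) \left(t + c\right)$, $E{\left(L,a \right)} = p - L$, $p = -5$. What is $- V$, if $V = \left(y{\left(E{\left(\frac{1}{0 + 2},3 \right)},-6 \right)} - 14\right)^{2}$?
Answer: $- \frac{50625}{4} \approx -12656.0$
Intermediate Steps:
$E{\left(L,a \right)} = -5 - L$
$y{\left(c,t \right)} = 2 c \left(c + t\right)$
$V = \frac{50625}{4}$ ($V = \left(2 \left(-5 - \frac{1}{0 + 2}\right) \left(\left(-5 - \frac{1}{0 + 2}\right) - 6\right) - 14\right)^{2} = \left(2 \left(-5 - \frac{1}{2}\right) \left(\left(-5 - \frac{1}{2}\right) - 6\right) - 14\right)^{2} = \left(2 \left(- \frac{11}{2}\right) \left(- \frac{11}{2} - 6\right) - 14\right)^{2} = \left(2 \left(- \frac{11}{2}\right) \left(- \frac{23}{2}\right) - 14\right)^{2} = \left(\frac{253}{2} - 14\right)^{2} = \left(\frac{225}{2}\right)^{2} = \frac{50625}{4} \approx 12656.0$)
$- V = \left(-1\right) \frac{50625}{4} = - \frac{50625}{4}$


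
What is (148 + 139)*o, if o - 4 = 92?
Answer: 27552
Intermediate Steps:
o = 96 (o = 4 + 92 = 96)
(148 + 139)*o = (148 + 139)*96 = 287*96 = 27552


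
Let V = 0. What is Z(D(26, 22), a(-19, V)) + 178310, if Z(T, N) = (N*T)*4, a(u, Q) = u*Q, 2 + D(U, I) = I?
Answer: 178310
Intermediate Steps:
D(U, I) = -2 + I
a(u, Q) = Q*u
Z(T, N) = 4*N*T
Z(D(26, 22), a(-19, V)) + 178310 = 4*(0*(-19))*(-2 + 22) + 178310 = 4*0*20 + 178310 = 0 + 178310 = 178310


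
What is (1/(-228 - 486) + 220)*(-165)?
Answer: -8639345/238 ≈ -36300.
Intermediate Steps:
(1/(-228 - 486) + 220)*(-165) = (1/(-714) + 220)*(-165) = (-1/714 + 220)*(-165) = (157079/714)*(-165) = -8639345/238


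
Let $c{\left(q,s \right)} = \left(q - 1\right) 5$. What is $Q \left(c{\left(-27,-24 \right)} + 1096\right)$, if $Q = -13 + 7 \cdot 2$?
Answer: $956$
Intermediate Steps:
$c{\left(q,s \right)} = -5 + 5 q$ ($c{\left(q,s \right)} = \left(-1 + q\right) 5 = -5 + 5 q$)
$Q = 1$ ($Q = -13 + 14 = 1$)
$Q \left(c{\left(-27,-24 \right)} + 1096\right) = 1 \left(\left(-5 + 5 \left(-27\right)\right) + 1096\right) = 1 \left(\left(-5 - 135\right) + 1096\right) = 1 \left(-140 + 1096\right) = 1 \cdot 956 = 956$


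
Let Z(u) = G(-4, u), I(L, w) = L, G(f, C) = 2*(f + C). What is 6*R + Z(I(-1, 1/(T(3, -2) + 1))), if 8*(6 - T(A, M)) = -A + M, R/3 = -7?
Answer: -136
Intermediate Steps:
R = -21 (R = 3*(-7) = -21)
T(A, M) = 6 - M/8 + A/8 (T(A, M) = 6 - (-A + M)/8 = 6 - (M - A)/8 = 6 + (-M/8 + A/8) = 6 - M/8 + A/8)
G(f, C) = 2*C + 2*f (G(f, C) = 2*(C + f) = 2*C + 2*f)
Z(u) = -8 + 2*u (Z(u) = 2*u + 2*(-4) = 2*u - 8 = -8 + 2*u)
6*R + Z(I(-1, 1/(T(3, -2) + 1))) = 6*(-21) + (-8 + 2*(-1)) = -126 + (-8 - 2) = -126 - 10 = -136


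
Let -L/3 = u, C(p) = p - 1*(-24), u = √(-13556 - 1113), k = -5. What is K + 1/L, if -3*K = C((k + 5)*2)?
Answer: -8 + I*√14669/44007 ≈ -8.0 + 0.0027522*I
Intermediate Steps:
u = I*√14669 (u = √(-14669) = I*√14669 ≈ 121.12*I)
C(p) = 24 + p (C(p) = p + 24 = 24 + p)
L = -3*I*√14669 ≈ -363.35*I
K = -8 (K = -(24 + (-5 + 5)*2)/3 = -(24 + 0*2)/3 = -(24 + 0)/3 = -⅓*24 = -8)
K + 1/L = -8 + 1/(-3*I*√14669) = -8 + I*√14669/44007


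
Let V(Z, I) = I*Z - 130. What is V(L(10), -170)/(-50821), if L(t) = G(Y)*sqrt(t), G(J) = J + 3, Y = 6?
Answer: 130/50821 + 1530*sqrt(10)/50821 ≈ 0.097760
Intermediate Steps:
G(J) = 3 + J
L(t) = 9*sqrt(t) (L(t) = (3 + 6)*sqrt(t) = 9*sqrt(t))
V(Z, I) = -130 + I*Z
V(L(10), -170)/(-50821) = (-130 - 1530*sqrt(10))/(-50821) = (-130 - 1530*sqrt(10))*(-1/50821) = 130/50821 + 1530*sqrt(10)/50821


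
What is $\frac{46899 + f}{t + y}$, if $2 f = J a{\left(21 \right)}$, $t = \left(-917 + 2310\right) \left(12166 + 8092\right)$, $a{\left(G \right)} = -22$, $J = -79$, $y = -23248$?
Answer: $\frac{23884}{14098073} \approx 0.0016941$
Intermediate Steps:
$t = 28219394$ ($t = 1393 \cdot 20258 = 28219394$)
$f = 869$ ($f = \frac{\left(-79\right) \left(-22\right)}{2} = \frac{1}{2} \cdot 1738 = 869$)
$\frac{46899 + f}{t + y} = \frac{46899 + 869}{28219394 - 23248} = \frac{47768}{28196146} = 47768 \cdot \frac{1}{28196146} = \frac{23884}{14098073}$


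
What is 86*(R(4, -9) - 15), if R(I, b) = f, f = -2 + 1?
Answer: -1376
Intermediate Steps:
f = -1
R(I, b) = -1
86*(R(4, -9) - 15) = 86*(-1 - 15) = 86*(-16) = -1376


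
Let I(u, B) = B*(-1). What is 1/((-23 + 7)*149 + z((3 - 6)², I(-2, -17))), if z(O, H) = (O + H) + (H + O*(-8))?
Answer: -1/2413 ≈ -0.00041442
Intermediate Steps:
I(u, B) = -B
z(O, H) = -7*O + 2*H (z(O, H) = (H + O) + (H - 8*O) = -7*O + 2*H)
1/((-23 + 7)*149 + z((3 - 6)², I(-2, -17))) = 1/((-23 + 7)*149 + (-7*(3 - 6)² + 2*(-1*(-17)))) = 1/(-16*149 + (-7*(-3)² + 2*17)) = 1/(-2384 + (-7*9 + 34)) = 1/(-2384 + (-63 + 34)) = 1/(-2384 - 29) = 1/(-2413) = -1/2413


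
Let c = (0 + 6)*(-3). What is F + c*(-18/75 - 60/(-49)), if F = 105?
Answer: 106917/1225 ≈ 87.279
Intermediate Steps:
c = -18 (c = 6*(-3) = -18)
F + c*(-18/75 - 60/(-49)) = 105 - 18*(-18/75 - 60/(-49)) = 105 - 18*(-18*1/75 - 60*(-1/49)) = 105 - 18*(-6/25 + 60/49) = 105 - 18*1206/1225 = 105 - 21708/1225 = 106917/1225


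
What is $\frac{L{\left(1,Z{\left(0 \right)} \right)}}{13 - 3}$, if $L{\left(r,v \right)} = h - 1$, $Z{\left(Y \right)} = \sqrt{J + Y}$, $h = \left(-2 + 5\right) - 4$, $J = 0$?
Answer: $- \frac{1}{5} \approx -0.2$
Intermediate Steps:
$h = -1$ ($h = 3 - 4 = -1$)
$Z{\left(Y \right)} = \sqrt{Y}$ ($Z{\left(Y \right)} = \sqrt{0 + Y} = \sqrt{Y}$)
$L{\left(r,v \right)} = -2$ ($L{\left(r,v \right)} = -1 - 1 = -2$)
$\frac{L{\left(1,Z{\left(0 \right)} \right)}}{13 - 3} = \frac{1}{13 - 3} \left(-2\right) = \frac{1}{10} \left(-2\right) = - \frac{1}{5}$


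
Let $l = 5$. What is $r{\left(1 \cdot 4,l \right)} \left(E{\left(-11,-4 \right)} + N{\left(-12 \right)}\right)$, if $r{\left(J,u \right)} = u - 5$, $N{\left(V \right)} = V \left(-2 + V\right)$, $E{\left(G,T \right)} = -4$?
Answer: $0$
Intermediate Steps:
$r{\left(J,u \right)} = -5 + u$
$r{\left(1 \cdot 4,l \right)} \left(E{\left(-11,-4 \right)} + N{\left(-12 \right)}\right) = \left(-5 + 5\right) \left(-4 - 12 \left(-2 - 12\right)\right) = 0 \left(-4 - -168\right) = 0 \left(-4 + 168\right) = 0 \cdot 164 = 0$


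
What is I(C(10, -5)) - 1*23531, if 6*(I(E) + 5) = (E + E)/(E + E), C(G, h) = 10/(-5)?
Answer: -141215/6 ≈ -23536.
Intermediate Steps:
C(G, h) = -2 (C(G, h) = 10*(-1/5) = -2)
I(E) = -29/6 (I(E) = -5 + ((E + E)/(E + E))/6 = -5 + ((2*E)/((2*E)))/6 = -5 + ((2*E)*(1/(2*E)))/6 = -5 + (1/6)*1 = -5 + 1/6 = -29/6)
I(C(10, -5)) - 1*23531 = -29/6 - 1*23531 = -29/6 - 23531 = -141215/6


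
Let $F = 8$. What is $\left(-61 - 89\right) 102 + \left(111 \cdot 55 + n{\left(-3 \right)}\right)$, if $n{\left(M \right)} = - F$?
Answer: $-9203$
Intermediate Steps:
$n{\left(M \right)} = -8$ ($n{\left(M \right)} = \left(-1\right) 8 = -8$)
$\left(-61 - 89\right) 102 + \left(111 \cdot 55 + n{\left(-3 \right)}\right) = \left(-61 - 89\right) 102 + \left(111 \cdot 55 - 8\right) = \left(-150\right) 102 + \left(6105 - 8\right) = -15300 + 6097 = -9203$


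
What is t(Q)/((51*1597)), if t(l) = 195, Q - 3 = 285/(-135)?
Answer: 65/27149 ≈ 0.0023942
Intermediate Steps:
Q = 8/9 (Q = 3 + 285/(-135) = 3 + 285*(-1/135) = 3 - 19/9 = 8/9 ≈ 0.88889)
t(Q)/((51*1597)) = 195/((51*1597)) = 195/81447 = 195*(1/81447) = 65/27149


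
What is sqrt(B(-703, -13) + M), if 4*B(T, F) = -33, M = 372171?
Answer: sqrt(1488651)/2 ≈ 610.05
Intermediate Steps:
B(T, F) = -33/4 (B(T, F) = (1/4)*(-33) = -33/4)
sqrt(B(-703, -13) + M) = sqrt(-33/4 + 372171) = sqrt(1488651/4) = sqrt(1488651)/2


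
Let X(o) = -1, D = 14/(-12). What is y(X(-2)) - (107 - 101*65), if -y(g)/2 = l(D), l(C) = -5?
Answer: 6468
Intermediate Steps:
D = -7/6 (D = 14*(-1/12) = -7/6 ≈ -1.1667)
y(g) = 10 (y(g) = -2*(-5) = 10)
y(X(-2)) - (107 - 101*65) = 10 - (107 - 101*65) = 10 - (107 - 6565) = 10 - 1*(-6458) = 10 + 6458 = 6468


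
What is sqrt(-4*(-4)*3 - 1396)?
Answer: 2*I*sqrt(337) ≈ 36.715*I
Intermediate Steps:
sqrt(-4*(-4)*3 - 1396) = sqrt(16*3 - 1396) = sqrt(48 - 1396) = sqrt(-1348) = 2*I*sqrt(337)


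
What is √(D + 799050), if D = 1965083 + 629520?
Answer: √3393653 ≈ 1842.2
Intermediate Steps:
D = 2594603
√(D + 799050) = √(2594603 + 799050) = √3393653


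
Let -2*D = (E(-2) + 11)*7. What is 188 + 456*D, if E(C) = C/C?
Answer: -18964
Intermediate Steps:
E(C) = 1
D = -42 (D = -(1 + 11)*7/2 = -6*7 = -1/2*84 = -42)
188 + 456*D = 188 + 456*(-42) = 188 - 19152 = -18964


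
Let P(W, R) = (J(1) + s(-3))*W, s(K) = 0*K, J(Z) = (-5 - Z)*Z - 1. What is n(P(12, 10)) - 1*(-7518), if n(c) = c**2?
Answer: 14574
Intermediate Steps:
J(Z) = -1 + Z*(-5 - Z) (J(Z) = Z*(-5 - Z) - 1 = -1 + Z*(-5 - Z))
s(K) = 0
P(W, R) = -7*W (P(W, R) = ((-1 - 1*1**2 - 5*1) + 0)*W = ((-1 - 1*1 - 5) + 0)*W = ((-1 - 1 - 5) + 0)*W = (-7 + 0)*W = -7*W)
n(P(12, 10)) - 1*(-7518) = (-7*12)**2 - 1*(-7518) = (-84)**2 + 7518 = 7056 + 7518 = 14574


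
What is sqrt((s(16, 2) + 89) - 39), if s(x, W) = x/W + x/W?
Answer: sqrt(66) ≈ 8.1240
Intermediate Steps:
s(x, W) = 2*x/W
sqrt((s(16, 2) + 89) - 39) = sqrt((2*16/2 + 89) - 39) = sqrt((2*16*(1/2) + 89) - 39) = sqrt((16 + 89) - 39) = sqrt(105 - 39) = sqrt(66)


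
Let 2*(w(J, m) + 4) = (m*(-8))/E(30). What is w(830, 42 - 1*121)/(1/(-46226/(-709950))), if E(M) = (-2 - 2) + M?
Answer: 2449978/4614675 ≈ 0.53091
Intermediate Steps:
E(M) = -4 + M
w(J, m) = -4 - 2*m/13 (w(J, m) = -4 + ((m*(-8))/(-4 + 30))/2 = -4 + (-8*m/26)/2 = -4 + (-8*m*(1/26))/2 = -4 + (-4*m/13)/2 = -4 - 2*m/13)
w(830, 42 - 1*121)/(1/(-46226/(-709950))) = (-4 - 2*(42 - 1*121)/13)/(1/(-46226/(-709950))) = (-4 - 2*(42 - 121)/13)/(1/(-46226*(-1/709950))) = (-4 - 2/13*(-79))/(1/(23113/354975)) = (-4 + 158/13)/(354975/23113) = (106/13)*(23113/354975) = 2449978/4614675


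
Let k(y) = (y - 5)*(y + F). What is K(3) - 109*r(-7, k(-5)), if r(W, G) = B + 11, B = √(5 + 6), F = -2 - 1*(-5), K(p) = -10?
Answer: -1209 - 109*√11 ≈ -1570.5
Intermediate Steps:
F = 3 (F = -2 + 5 = 3)
B = √11 ≈ 3.3166
k(y) = (-5 + y)*(3 + y) (k(y) = (y - 5)*(y + 3) = (-5 + y)*(3 + y))
r(W, G) = 11 + √11 (r(W, G) = √11 + 11 = 11 + √11)
K(3) - 109*r(-7, k(-5)) = -10 - 109*(11 + √11) = -10 + (-1199 - 109*√11) = -1209 - 109*√11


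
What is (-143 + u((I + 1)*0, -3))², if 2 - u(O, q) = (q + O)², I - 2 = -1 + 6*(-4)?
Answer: 22500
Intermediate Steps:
I = -23 (I = 2 + (-1 + 6*(-4)) = 2 + (-1 - 24) = 2 - 25 = -23)
u(O, q) = 2 - (O + q)² (u(O, q) = 2 - (q + O)² = 2 - (O + q)²)
(-143 + u((I + 1)*0, -3))² = (-143 + (2 - ((-23 + 1)*0 - 3)²))² = (-143 + (2 - (-22*0 - 3)²))² = (-143 + (2 - (0 - 3)²))² = (-143 + (2 - 1*(-3)²))² = (-143 + (2 - 1*9))² = (-143 + (2 - 9))² = (-143 - 7)² = (-150)² = 22500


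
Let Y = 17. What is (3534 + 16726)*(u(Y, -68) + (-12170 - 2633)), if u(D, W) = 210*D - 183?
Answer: -231288160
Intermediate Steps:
u(D, W) = -183 + 210*D
(3534 + 16726)*(u(Y, -68) + (-12170 - 2633)) = (3534 + 16726)*((-183 + 210*17) + (-12170 - 2633)) = 20260*((-183 + 3570) - 14803) = 20260*(3387 - 14803) = 20260*(-11416) = -231288160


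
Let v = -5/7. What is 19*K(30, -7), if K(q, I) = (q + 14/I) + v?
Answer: 3629/7 ≈ 518.43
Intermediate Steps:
v = -5/7 (v = -5*⅐ = -5/7 ≈ -0.71429)
K(q, I) = -5/7 + q + 14/I (K(q, I) = (q + 14/I) - 5/7 = -5/7 + q + 14/I)
19*K(30, -7) = 19*(-5/7 + 30 + 14/(-7)) = 19*(-5/7 + 30 + 14*(-⅐)) = 19*(-5/7 + 30 - 2) = 19*(191/7) = 3629/7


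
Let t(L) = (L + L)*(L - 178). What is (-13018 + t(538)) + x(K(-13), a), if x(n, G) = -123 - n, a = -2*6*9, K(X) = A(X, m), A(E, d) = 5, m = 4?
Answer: 374214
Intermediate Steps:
t(L) = 2*L*(-178 + L) (t(L) = (2*L)*(-178 + L) = 2*L*(-178 + L))
K(X) = 5
a = -108 (a = -12*9 = -108)
(-13018 + t(538)) + x(K(-13), a) = (-13018 + 2*538*(-178 + 538)) + (-123 - 1*5) = (-13018 + 2*538*360) + (-123 - 5) = (-13018 + 387360) - 128 = 374342 - 128 = 374214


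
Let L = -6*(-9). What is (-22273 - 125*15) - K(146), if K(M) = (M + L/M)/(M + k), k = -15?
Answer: -230938009/9563 ≈ -24149.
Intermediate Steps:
L = 54
K(M) = (M + 54/M)/(-15 + M) (K(M) = (M + 54/M)/(M - 15) = (M + 54/M)/(-15 + M))
(-22273 - 125*15) - K(146) = (-22273 - 125*15) - (54 + 146²)/(146*(-15 + 146)) = (-22273 - 1875) - (54 + 21316)/(146*131) = -24148 - 21370/(146*131) = -24148 - 1*10685/9563 = -24148 - 10685/9563 = -230938009/9563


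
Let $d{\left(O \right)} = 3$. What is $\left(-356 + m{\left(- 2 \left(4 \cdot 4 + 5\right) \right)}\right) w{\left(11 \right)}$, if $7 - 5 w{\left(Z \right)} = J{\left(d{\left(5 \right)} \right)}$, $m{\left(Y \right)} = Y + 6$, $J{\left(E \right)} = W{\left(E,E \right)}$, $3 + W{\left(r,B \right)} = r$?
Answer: $- \frac{2744}{5} \approx -548.8$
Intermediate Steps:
$W{\left(r,B \right)} = -3 + r$
$J{\left(E \right)} = -3 + E$
$m{\left(Y \right)} = 6 + Y$
$w{\left(Z \right)} = \frac{7}{5}$ ($w{\left(Z \right)} = \frac{7}{5} - \frac{-3 + 3}{5} = \frac{7}{5} - 0 = \frac{7}{5} + 0 = \frac{7}{5}$)
$\left(-356 + m{\left(- 2 \left(4 \cdot 4 + 5\right) \right)}\right) w{\left(11 \right)} = \left(-356 + \left(6 - 2 \left(4 \cdot 4 + 5\right)\right)\right) \frac{7}{5} = \left(-356 + \left(6 - 2 \left(16 + 5\right)\right)\right) \frac{7}{5} = \left(-356 + \left(6 - 42\right)\right) \frac{7}{5} = \left(-356 - 36\right) \frac{7}{5} = \left(-392\right) \frac{7}{5} = - \frac{2744}{5}$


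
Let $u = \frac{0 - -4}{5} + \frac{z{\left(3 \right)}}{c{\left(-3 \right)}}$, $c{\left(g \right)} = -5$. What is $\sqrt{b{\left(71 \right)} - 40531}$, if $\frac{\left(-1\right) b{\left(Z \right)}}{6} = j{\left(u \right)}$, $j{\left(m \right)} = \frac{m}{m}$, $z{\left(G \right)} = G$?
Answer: $i \sqrt{40537} \approx 201.34 i$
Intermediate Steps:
$u = \frac{1}{5}$ ($u = \frac{0 - -4}{5} + \frac{3}{-5} = \left(0 + 4\right) \frac{1}{5} + 3 \left(- \frac{1}{5}\right) = 4 \cdot \frac{1}{5} - \frac{3}{5} = \frac{4}{5} - \frac{3}{5} = \frac{1}{5} \approx 0.2$)
$j{\left(m \right)} = 1$
$b{\left(Z \right)} = -6$ ($b{\left(Z \right)} = \left(-6\right) 1 = -6$)
$\sqrt{b{\left(71 \right)} - 40531} = \sqrt{-6 - 40531} = \sqrt{-40537} = i \sqrt{40537}$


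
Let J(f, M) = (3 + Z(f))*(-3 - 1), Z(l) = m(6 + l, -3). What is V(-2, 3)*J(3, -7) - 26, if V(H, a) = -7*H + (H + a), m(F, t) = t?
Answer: -26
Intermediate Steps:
Z(l) = -3
J(f, M) = 0 (J(f, M) = (3 - 3)*(-3 - 1) = 0*(-4) = 0)
V(H, a) = a - 6*H
V(-2, 3)*J(3, -7) - 26 = (3 - 6*(-2))*0 - 26 = (3 + 12)*0 - 26 = 15*0 - 26 = 0 - 26 = -26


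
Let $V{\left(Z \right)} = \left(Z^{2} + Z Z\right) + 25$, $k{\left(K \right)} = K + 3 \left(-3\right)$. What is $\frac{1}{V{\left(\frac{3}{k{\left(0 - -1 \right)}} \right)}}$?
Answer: $\frac{32}{809} \approx 0.039555$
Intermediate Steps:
$k{\left(K \right)} = -9 + K$ ($k{\left(K \right)} = K - 9 = -9 + K$)
$V{\left(Z \right)} = 25 + 2 Z^{2}$ ($V{\left(Z \right)} = \left(Z^{2} + Z^{2}\right) + 25 = 2 Z^{2} + 25 = 25 + 2 Z^{2}$)
$\frac{1}{V{\left(\frac{3}{k{\left(0 - -1 \right)}} \right)}} = \frac{1}{25 + 2 \left(\frac{3}{-9 + \left(0 - -1\right)}\right)^{2}} = \frac{1}{25 + 2 \left(\frac{3}{-9 + \left(0 + 1\right)}\right)^{2}} = \frac{1}{25 + 2 \left(\frac{3}{-9 + 1}\right)^{2}} = \frac{1}{25 + 2 \left(\frac{3}{-8}\right)^{2}} = \frac{1}{25 + 2 \left(3 \left(- \frac{1}{8}\right)\right)^{2}} = \frac{1}{25 + 2 \left(- \frac{3}{8}\right)^{2}} = \frac{1}{25 + 2 \cdot \frac{9}{64}} = \frac{1}{25 + \frac{9}{32}} = \frac{1}{\frac{809}{32}} = \frac{32}{809}$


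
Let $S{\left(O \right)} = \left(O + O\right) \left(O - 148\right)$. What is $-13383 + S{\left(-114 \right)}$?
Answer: $46353$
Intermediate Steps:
$S{\left(O \right)} = 2 O \left(-148 + O\right)$
$-13383 + S{\left(-114 \right)} = -13383 + 2 \left(-114\right) \left(-148 - 114\right) = -13383 + 2 \left(-114\right) \left(-262\right) = -13383 + 59736 = 46353$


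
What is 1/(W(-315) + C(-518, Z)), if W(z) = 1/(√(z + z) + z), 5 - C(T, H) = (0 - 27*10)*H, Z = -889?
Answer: -11983848345/2876423236812563 + 3*I*√70/5752846473625126 ≈ -4.1662e-6 + 4.363e-15*I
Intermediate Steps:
C(T, H) = 5 + 270*H (C(T, H) = 5 - (0 - 27*10)*H = 5 - (0 - 270)*H = 5 - (-270)*H = 5 + 270*H)
W(z) = 1/(z + √2*√z) (W(z) = 1/(√(2*z) + z) = 1/(√2*√z + z) = 1/(z + √2*√z))
1/(W(-315) + C(-518, Z)) = 1/(1/(-315 + √2*√(-315)) + (5 + 270*(-889))) = 1/(1/(-315 + √2*(3*I*√35)) + (5 - 240030)) = 1/(1/(-315 + 3*I*√70) - 240025) = 1/(-240025 + 1/(-315 + 3*I*√70))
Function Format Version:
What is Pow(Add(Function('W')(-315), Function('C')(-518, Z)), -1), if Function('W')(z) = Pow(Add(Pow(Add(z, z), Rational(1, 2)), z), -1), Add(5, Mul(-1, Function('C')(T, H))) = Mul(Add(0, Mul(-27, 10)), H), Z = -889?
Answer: Add(Rational(-11983848345, 2876423236812563), Mul(Rational(3, 5752846473625126), I, Pow(70, Rational(1, 2)))) ≈ Add(-4.1662e-6, Mul(4.3630e-15, I))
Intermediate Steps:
Function('C')(T, H) = Add(5, Mul(270, H)) (Function('C')(T, H) = Add(5, Mul(-1, Mul(Add(0, Mul(-27, 10)), H))) = Add(5, Mul(-1, Mul(Add(0, -270), H))) = Add(5, Mul(-1, Mul(-270, H))) = Add(5, Mul(270, H)))
Function('W')(z) = Pow(Add(z, Mul(Pow(2, Rational(1, 2)), Pow(z, Rational(1, 2)))), -1) (Function('W')(z) = Pow(Add(Pow(Mul(2, z), Rational(1, 2)), z), -1) = Pow(Add(Mul(Pow(2, Rational(1, 2)), Pow(z, Rational(1, 2))), z), -1) = Pow(Add(z, Mul(Pow(2, Rational(1, 2)), Pow(z, Rational(1, 2)))), -1))
Pow(Add(Function('W')(-315), Function('C')(-518, Z)), -1) = Pow(Add(Pow(Add(-315, Mul(Pow(2, Rational(1, 2)), Pow(-315, Rational(1, 2)))), -1), Add(5, Mul(270, -889))), -1) = Pow(Add(Pow(Add(-315, Mul(Pow(2, Rational(1, 2)), Mul(3, I, Pow(35, Rational(1, 2))))), -1), Add(5, -240030)), -1) = Pow(Add(Pow(Add(-315, Mul(3, I, Pow(70, Rational(1, 2)))), -1), -240025), -1) = Pow(Add(-240025, Pow(Add(-315, Mul(3, I, Pow(70, Rational(1, 2)))), -1)), -1)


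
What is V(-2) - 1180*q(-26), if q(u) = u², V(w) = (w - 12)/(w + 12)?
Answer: -3988407/5 ≈ -7.9768e+5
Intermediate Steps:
V(w) = (-12 + w)/(12 + w)
V(-2) - 1180*q(-26) = (-12 - 2)/(12 - 2) - 1180*(-26)² = -14/10 - 1180*676 = (⅒)*(-14) - 797680 = -7/5 - 797680 = -3988407/5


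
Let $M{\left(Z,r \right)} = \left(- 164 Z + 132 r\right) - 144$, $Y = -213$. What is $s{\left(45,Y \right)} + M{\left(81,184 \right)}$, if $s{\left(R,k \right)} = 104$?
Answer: $10964$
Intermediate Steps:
$M{\left(Z,r \right)} = -144 - 164 Z + 132 r$
$s{\left(45,Y \right)} + M{\left(81,184 \right)} = 104 - -10860 = 104 + 10860 = 10964$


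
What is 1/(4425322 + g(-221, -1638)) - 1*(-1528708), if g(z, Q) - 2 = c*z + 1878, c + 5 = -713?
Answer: 7010471443041/4585880 ≈ 1.5287e+6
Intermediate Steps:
c = -718 (c = -5 - 713 = -718)
g(z, Q) = 1880 - 718*z (g(z, Q) = 2 + (-718*z + 1878) = 2 + (1878 - 718*z) = 1880 - 718*z)
1/(4425322 + g(-221, -1638)) - 1*(-1528708) = 1/(4425322 + (1880 - 718*(-221))) - 1*(-1528708) = 1/(4425322 + (1880 + 158678)) + 1528708 = 1/(4425322 + 160558) + 1528708 = 1/4585880 + 1528708 = 7010471443041/4585880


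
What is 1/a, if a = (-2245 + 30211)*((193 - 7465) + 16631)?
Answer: 1/261733794 ≈ 3.8207e-9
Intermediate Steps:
a = 261733794 (a = 27966*(-7272 + 16631) = 27966*9359 = 261733794)
1/a = 1/261733794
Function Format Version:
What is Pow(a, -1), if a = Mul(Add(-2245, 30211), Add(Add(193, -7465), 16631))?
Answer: Rational(1, 261733794) ≈ 3.8207e-9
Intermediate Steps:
a = 261733794 (a = Mul(27966, Add(-7272, 16631)) = Mul(27966, 9359) = 261733794)
Pow(a, -1) = Pow(261733794, -1) = Rational(1, 261733794)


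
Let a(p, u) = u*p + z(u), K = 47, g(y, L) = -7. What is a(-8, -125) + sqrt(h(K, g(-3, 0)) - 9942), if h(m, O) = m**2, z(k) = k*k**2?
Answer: -1952125 + I*sqrt(7733) ≈ -1.9521e+6 + 87.938*I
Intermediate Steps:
z(k) = k**3
a(p, u) = u**3 + p*u (a(p, u) = u*p + u**3 = p*u + u**3 = u**3 + p*u)
a(-8, -125) + sqrt(h(K, g(-3, 0)) - 9942) = -125*(-8 + (-125)**2) + sqrt(47**2 - 9942) = -125*(-8 + 15625) + sqrt(2209 - 9942) = -125*15617 + sqrt(-7733) = -1952125 + I*sqrt(7733)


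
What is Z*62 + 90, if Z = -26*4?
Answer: -6358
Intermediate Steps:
Z = -104
Z*62 + 90 = -104*62 + 90 = -6448 + 90 = -6358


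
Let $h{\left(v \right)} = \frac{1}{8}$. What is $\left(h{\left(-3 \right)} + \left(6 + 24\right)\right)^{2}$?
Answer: $\frac{58081}{64} \approx 907.52$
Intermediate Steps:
$h{\left(v \right)} = \frac{1}{8}$
$\left(h{\left(-3 \right)} + \left(6 + 24\right)\right)^{2} = \left(\frac{1}{8} + \left(6 + 24\right)\right)^{2} = \left(\frac{1}{8} + 30\right)^{2} = \left(\frac{241}{8}\right)^{2} = \frac{58081}{64}$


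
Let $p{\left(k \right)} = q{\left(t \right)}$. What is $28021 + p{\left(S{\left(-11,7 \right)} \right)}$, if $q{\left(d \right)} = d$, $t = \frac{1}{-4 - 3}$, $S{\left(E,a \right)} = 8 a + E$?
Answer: $\frac{196146}{7} \approx 28021.0$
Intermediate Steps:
$S{\left(E,a \right)} = E + 8 a$
$t = - \frac{1}{7}$ ($t = \frac{1}{-7} = - \frac{1}{7} \approx -0.14286$)
$p{\left(k \right)} = - \frac{1}{7}$
$28021 + p{\left(S{\left(-11,7 \right)} \right)} = 28021 - \frac{1}{7} = \frac{196146}{7}$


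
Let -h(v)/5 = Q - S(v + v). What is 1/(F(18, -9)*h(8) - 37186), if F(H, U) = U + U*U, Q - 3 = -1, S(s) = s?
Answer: -1/32146 ≈ -3.1108e-5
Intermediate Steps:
Q = 2 (Q = 3 - 1 = 2)
h(v) = -10 + 10*v (h(v) = -5*(2 - (v + v)) = -5*(2 - 2*v) = -10 + 10*v)
F(H, U) = U + U²
1/(F(18, -9)*h(8) - 37186) = 1/((-9*(1 - 9))*(-10 + 10*8) - 37186) = 1/((-9*(-8))*(-10 + 80) - 37186) = 1/(72*70 - 37186) = 1/(5040 - 37186) = 1/(-32146) = -1/32146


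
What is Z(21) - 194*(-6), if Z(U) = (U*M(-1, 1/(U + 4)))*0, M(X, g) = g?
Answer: 1164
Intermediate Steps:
Z(U) = 0 (Z(U) = (U/(U + 4))*0 = (U/(4 + U))*0 = 0)
Z(21) - 194*(-6) = 0 - 194*(-6) = 0 + 1164 = 1164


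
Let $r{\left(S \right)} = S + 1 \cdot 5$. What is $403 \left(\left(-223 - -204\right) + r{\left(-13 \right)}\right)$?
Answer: $-10881$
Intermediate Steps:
$r{\left(S \right)} = 5 + S$ ($r{\left(S \right)} = S + 5 = 5 + S$)
$403 \left(\left(-223 - -204\right) + r{\left(-13 \right)}\right) = 403 \left(\left(-223 - -204\right) + \left(5 - 13\right)\right) = 403 \left(\left(-223 + 204\right) - 8\right) = 403 \left(-19 - 8\right) = 403 \left(-27\right) = -10881$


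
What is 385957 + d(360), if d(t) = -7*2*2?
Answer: 385929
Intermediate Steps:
d(t) = -28 (d(t) = -14*2 = -28)
385957 + d(360) = 385957 - 28 = 385929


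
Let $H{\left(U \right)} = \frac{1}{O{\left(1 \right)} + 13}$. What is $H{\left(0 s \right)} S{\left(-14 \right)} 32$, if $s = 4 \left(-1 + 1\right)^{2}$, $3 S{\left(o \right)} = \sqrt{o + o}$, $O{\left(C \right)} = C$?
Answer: $\frac{32 i \sqrt{7}}{21} \approx 4.0316 i$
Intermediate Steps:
$S{\left(o \right)} = \frac{\sqrt{2} \sqrt{o}}{3}$ ($S{\left(o \right)} = \frac{\sqrt{o + o}}{3} = \frac{\sqrt{2 o}}{3} = \frac{\sqrt{2} \sqrt{o}}{3}$)
$s = 0$ ($s = 4 \cdot 0^{2} = 4 \cdot 0 = 0$)
$H{\left(U \right)} = \frac{1}{14}$ ($H{\left(U \right)} = \frac{1}{1 + 13} = \frac{1}{14}$)
$H{\left(0 s \right)} S{\left(-14 \right)} 32 = \frac{\frac{1}{3} \sqrt{2} \sqrt{-14}}{14} \cdot 32 = \frac{\frac{1}{3} \sqrt{2} i \sqrt{14}}{14} \cdot 32 = \frac{\frac{2}{3} i \sqrt{7}}{14} \cdot 32 = \frac{i \sqrt{7}}{21} \cdot 32 = \frac{32 i \sqrt{7}}{21}$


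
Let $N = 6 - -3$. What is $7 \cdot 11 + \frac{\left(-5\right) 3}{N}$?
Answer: $\frac{226}{3} \approx 75.333$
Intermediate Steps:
$N = 9$ ($N = 6 + 3 = 9$)
$7 \cdot 11 + \frac{\left(-5\right) 3}{N} = 7 \cdot 11 + \frac{\left(-5\right) 3}{9} = 77 - \frac{5}{3} = \frac{226}{3}$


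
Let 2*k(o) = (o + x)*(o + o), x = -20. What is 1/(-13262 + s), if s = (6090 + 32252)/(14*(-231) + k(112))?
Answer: -3535/46861999 ≈ -7.5434e-5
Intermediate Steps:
k(o) = o*(-20 + o) (k(o) = ((o - 20)*(o + o))/2 = ((-20 + o)*(2*o))/2 = (2*o*(-20 + o))/2 = o*(-20 + o))
s = 19171/3535 (s = (6090 + 32252)/(14*(-231) + 112*(-20 + 112)) = 38342/(-3234 + 112*92) = 38342/(-3234 + 10304) = 38342/7070 = 38342*(1/7070) = 19171/3535 ≈ 5.4232)
1/(-13262 + s) = 1/(-13262 + 19171/3535) = 1/(-46861999/3535) = -3535/46861999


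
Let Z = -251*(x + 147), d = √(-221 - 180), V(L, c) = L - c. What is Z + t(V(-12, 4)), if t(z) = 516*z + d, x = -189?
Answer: 2286 + I*√401 ≈ 2286.0 + 20.025*I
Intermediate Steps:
d = I*√401 (d = √(-401) = I*√401 ≈ 20.025*I)
t(z) = 516*z + I*√401
Z = 10542 (Z = -251*(-189 + 147) = -251*(-42) = 10542)
Z + t(V(-12, 4)) = 10542 + (516*(-12 - 1*4) + I*√401) = 10542 + (516*(-12 - 4) + I*√401) = 10542 + (516*(-16) + I*√401) = 10542 + (-8256 + I*√401) = 2286 + I*√401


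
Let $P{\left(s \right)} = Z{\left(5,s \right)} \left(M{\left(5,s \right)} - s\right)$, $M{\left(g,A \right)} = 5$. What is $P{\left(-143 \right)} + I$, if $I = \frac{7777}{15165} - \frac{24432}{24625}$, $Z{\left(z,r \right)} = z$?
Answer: $\frac{55233041969}{74687625} \approx 739.52$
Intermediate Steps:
$P{\left(s \right)} = 25 - 5 s$ ($P{\left(s \right)} = 5 \left(5 - s\right) = 25 - 5 s$)
$I = - \frac{35800531}{74687625}$ ($I = 7777 \cdot \frac{1}{15165} - \frac{24432}{24625} = \frac{7777}{15165} - \frac{24432}{24625} = - \frac{35800531}{74687625} \approx -0.47934$)
$P{\left(-143 \right)} + I = \left(25 - -715\right) - \frac{35800531}{74687625} = \left(25 + 715\right) - \frac{35800531}{74687625} = 740 - \frac{35800531}{74687625} = \frac{55233041969}{74687625}$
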